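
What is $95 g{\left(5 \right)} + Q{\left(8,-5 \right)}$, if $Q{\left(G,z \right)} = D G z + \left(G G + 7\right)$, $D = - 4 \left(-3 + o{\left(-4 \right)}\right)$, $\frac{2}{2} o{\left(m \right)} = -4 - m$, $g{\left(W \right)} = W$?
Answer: $66$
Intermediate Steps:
$o{\left(m \right)} = -4 - m$
$D = 12$ ($D = - 4 \left(-3 - 0\right) = - 4 \left(-3 + \left(-4 + 4\right)\right) = - 4 \left(-3 + 0\right) = \left(-4\right) \left(-3\right) = 12$)
$Q{\left(G,z \right)} = 7 + G^{2} + 12 G z$ ($Q{\left(G,z \right)} = 12 G z + \left(G G + 7\right) = 12 G z + \left(G^{2} + 7\right) = 12 G z + \left(7 + G^{2}\right) = 7 + G^{2} + 12 G z$)
$95 g{\left(5 \right)} + Q{\left(8,-5 \right)} = 95 \cdot 5 + \left(7 + 8^{2} + 12 \cdot 8 \left(-5\right)\right) = 475 + \left(7 + 64 - 480\right) = 475 - 409 = 66$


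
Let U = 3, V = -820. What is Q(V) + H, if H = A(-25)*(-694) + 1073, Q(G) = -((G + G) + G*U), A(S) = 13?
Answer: -3849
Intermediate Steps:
Q(G) = -5*G (Q(G) = -((G + G) + G*3) = -(2*G + 3*G) = -5*G)
H = -7949 (H = 13*(-694) + 1073 = -9022 + 1073 = -7949)
Q(V) + H = -5*(-820) - 7949 = 4100 - 7949 = -3849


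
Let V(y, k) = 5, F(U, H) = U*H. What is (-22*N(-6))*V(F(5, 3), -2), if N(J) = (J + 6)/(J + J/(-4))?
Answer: 0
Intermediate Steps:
F(U, H) = H*U
N(J) = 4*(6 + J)/(3*J) (N(J) = (6 + J)/(J + J*(-¼)) = (6 + J)/(J - J/4) = (6 + J)/((3*J/4)) = (6 + J)*(4/(3*J)) = 4*(6 + J)/(3*J))
(-22*N(-6))*V(F(5, 3), -2) = -22*(4/3 + 8/(-6))*5 = -22*(4/3 + 8*(-⅙))*5 = -22*(4/3 - 4/3)*5 = -22*0*5 = 0*5 = 0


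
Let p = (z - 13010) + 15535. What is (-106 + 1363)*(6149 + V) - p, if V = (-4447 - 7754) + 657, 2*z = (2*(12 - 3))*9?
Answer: -6784121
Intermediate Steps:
z = 81 (z = ((2*(12 - 3))*9)/2 = ((2*9)*9)/2 = (18*9)/2 = (½)*162 = 81)
p = 2606 (p = (81 - 13010) + 15535 = -12929 + 15535 = 2606)
V = -11544 (V = -12201 + 657 = -11544)
(-106 + 1363)*(6149 + V) - p = (-106 + 1363)*(6149 - 11544) - 1*2606 = 1257*(-5395) - 2606 = -6781515 - 2606 = -6784121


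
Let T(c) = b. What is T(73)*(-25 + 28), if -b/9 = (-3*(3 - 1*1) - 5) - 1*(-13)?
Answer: -54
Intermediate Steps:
b = -18 (b = -9*((-3*(3 - 1*1) - 5) - 1*(-13)) = -9*((-3*(3 - 1) - 5) + 13) = -9*((-3*2 - 5) + 13) = -9*((-6 - 5) + 13) = -9*(-11 + 13) = -9*2 = -18)
T(c) = -18
T(73)*(-25 + 28) = -18*(-25 + 28) = -18*3 = -54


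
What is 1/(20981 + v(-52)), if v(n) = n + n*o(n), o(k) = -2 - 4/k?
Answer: 1/21029 ≈ 4.7553e-5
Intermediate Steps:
o(k) = -2 - 4/k
v(n) = n + n*(-2 - 4/n)
1/(20981 + v(-52)) = 1/(20981 + (-4 - 1*(-52))) = 1/(20981 + (-4 + 52)) = 1/(20981 + 48) = 1/21029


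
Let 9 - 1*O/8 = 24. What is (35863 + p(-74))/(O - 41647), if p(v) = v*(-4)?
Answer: -36159/41767 ≈ -0.86573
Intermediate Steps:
O = -120 (O = 72 - 8*24 = 72 - 192 = -120)
p(v) = -4*v
(35863 + p(-74))/(O - 41647) = (35863 - 4*(-74))/(-120 - 41647) = (35863 + 296)/(-41767) = 36159*(-1/41767) = -36159/41767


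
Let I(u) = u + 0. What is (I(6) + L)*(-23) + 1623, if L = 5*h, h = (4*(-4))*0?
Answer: 1485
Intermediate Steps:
h = 0 (h = -16*0 = 0)
L = 0 (L = 5*0 = 0)
I(u) = u
(I(6) + L)*(-23) + 1623 = (6 + 0)*(-23) + 1623 = 6*(-23) + 1623 = -138 + 1623 = 1485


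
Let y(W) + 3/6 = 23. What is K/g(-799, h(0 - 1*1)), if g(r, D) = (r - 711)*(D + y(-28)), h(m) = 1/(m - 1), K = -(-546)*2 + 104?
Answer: -299/8305 ≈ -0.036002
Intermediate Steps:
y(W) = 45/2 (y(W) = -½ + 23 = 45/2)
K = 1196 (K = -273*(-4) + 104 = 1092 + 104 = 1196)
h(m) = 1/(-1 + m)
g(r, D) = (-711 + r)*(45/2 + D) (g(r, D) = (r - 711)*(D + 45/2) = (-711 + r)*(45/2 + D))
K/g(-799, h(0 - 1*1)) = 1196/(-31995/2 - 711/(-1 + (0 - 1*1)) + (45/2)*(-799) - 799/(-1 + (0 - 1*1))) = 1196/(-31995/2 - 711/(-1 + (0 - 1)) - 35955/2 - 799/(-1 + (0 - 1))) = 1196/(-31995/2 - 711/(-1 - 1) - 35955/2 - 799/(-1 - 1)) = 1196/(-31995/2 - 711/(-2) - 35955/2 - 799/(-2)) = 1196/(-31995/2 - 711*(-½) - 35955/2 - ½*(-799)) = 1196/(-31995/2 + 711/2 - 35955/2 + 799/2) = 1196/(-33220) = 1196*(-1/33220) = -299/8305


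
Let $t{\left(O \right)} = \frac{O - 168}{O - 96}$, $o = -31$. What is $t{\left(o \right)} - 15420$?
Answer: $- \frac{1958141}{127} \approx -15418.0$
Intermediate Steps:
$t{\left(O \right)} = \frac{-168 + O}{-96 + O}$
$t{\left(o \right)} - 15420 = \frac{-168 - 31}{-96 - 31} - 15420 = \frac{1}{-127} \left(-199\right) - 15420 = \left(- \frac{1}{127}\right) \left(-199\right) - 15420 = \frac{199}{127} - 15420 = - \frac{1958141}{127}$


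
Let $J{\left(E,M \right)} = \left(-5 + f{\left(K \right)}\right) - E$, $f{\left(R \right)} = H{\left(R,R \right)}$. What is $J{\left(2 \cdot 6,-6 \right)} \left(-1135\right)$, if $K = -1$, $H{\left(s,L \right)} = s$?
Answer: $20430$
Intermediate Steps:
$f{\left(R \right)} = R$
$J{\left(E,M \right)} = -6 - E$ ($J{\left(E,M \right)} = \left(-5 - 1\right) - E = -6 - E$)
$J{\left(2 \cdot 6,-6 \right)} \left(-1135\right) = \left(-6 - 2 \cdot 6\right) \left(-1135\right) = \left(-6 - 12\right) \left(-1135\right) = \left(-18\right) \left(-1135\right) = 20430$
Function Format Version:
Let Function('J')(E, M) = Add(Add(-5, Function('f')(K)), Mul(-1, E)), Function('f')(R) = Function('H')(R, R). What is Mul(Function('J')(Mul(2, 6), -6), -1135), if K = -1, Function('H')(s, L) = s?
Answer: 20430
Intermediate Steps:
Function('f')(R) = R
Function('J')(E, M) = Add(-6, Mul(-1, E)) (Function('J')(E, M) = Add(Add(-5, -1), Mul(-1, E)) = Add(-6, Mul(-1, E)))
Mul(Function('J')(Mul(2, 6), -6), -1135) = Mul(Add(-6, Mul(-1, Mul(2, 6))), -1135) = Mul(Add(-6, Mul(-1, 12)), -1135) = Mul(Add(-6, -12), -1135) = Mul(-18, -1135) = 20430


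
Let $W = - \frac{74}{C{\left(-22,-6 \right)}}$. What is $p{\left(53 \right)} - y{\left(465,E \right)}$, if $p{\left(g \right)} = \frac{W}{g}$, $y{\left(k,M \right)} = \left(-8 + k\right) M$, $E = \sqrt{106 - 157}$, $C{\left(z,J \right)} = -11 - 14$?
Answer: $\frac{74}{1325} - 457 i \sqrt{51} \approx 0.055849 - 3263.6 i$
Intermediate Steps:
$C{\left(z,J \right)} = -25$ ($C{\left(z,J \right)} = -11 - 14 = -25$)
$E = i \sqrt{51}$ ($E = \sqrt{-51} = i \sqrt{51} \approx 7.1414 i$)
$y{\left(k,M \right)} = M \left(-8 + k\right)$
$W = \frac{74}{25}$ ($W = - \frac{74}{-25} = \left(-74\right) \left(- \frac{1}{25}\right) = \frac{74}{25} \approx 2.96$)
$p{\left(g \right)} = \frac{74}{25 g}$
$p{\left(53 \right)} - y{\left(465,E \right)} = \frac{74}{25 \cdot 53} - i \sqrt{51} \left(-8 + 465\right) = \frac{74}{25} \cdot \frac{1}{53} - i \sqrt{51} \cdot 457 = \frac{74}{1325} - 457 i \sqrt{51}$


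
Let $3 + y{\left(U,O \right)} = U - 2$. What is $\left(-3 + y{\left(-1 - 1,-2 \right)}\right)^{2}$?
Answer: $100$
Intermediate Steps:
$y{\left(U,O \right)} = -5 + U$ ($y{\left(U,O \right)} = -3 + \left(U - 2\right) = -3 + \left(-2 + U\right) = -5 + U$)
$\left(-3 + y{\left(-1 - 1,-2 \right)}\right)^{2} = \left(-3 - 7\right)^{2} = \left(-10\right)^{2} = 100$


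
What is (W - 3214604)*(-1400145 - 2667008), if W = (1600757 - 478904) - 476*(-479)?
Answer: 7584211355291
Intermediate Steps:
W = 1349857 (W = 1121853 + 228004 = 1349857)
(W - 3214604)*(-1400145 - 2667008) = (1349857 - 3214604)*(-1400145 - 2667008) = -1864747*(-4067153) = 7584211355291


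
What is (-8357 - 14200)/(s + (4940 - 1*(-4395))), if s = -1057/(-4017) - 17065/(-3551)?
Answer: -321761326419/133230169457 ≈ -2.4151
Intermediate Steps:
s = 72303512/14264367 (s = -1057*(-1/4017) - 17065*(-1/3551) = 1057/4017 + 17065/3551 = 72303512/14264367 ≈ 5.0688)
(-8357 - 14200)/(s + (4940 - 1*(-4395))) = (-8357 - 14200)/(72303512/14264367 + (4940 - 1*(-4395))) = -22557/(72303512/14264367 + (4940 + 4395)) = -22557/(72303512/14264367 + 9335) = -22557/133230169457/14264367 = -22557*14264367/133230169457 = -321761326419/133230169457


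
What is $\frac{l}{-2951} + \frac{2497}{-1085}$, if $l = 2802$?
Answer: $- \frac{10408817}{3201835} \approx -3.2509$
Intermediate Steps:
$\frac{l}{-2951} + \frac{2497}{-1085} = \frac{2802}{-2951} + \frac{2497}{-1085} = 2802 \left(- \frac{1}{2951}\right) + 2497 \left(- \frac{1}{1085}\right) = - \frac{2802}{2951} - \frac{2497}{1085} = - \frac{10408817}{3201835}$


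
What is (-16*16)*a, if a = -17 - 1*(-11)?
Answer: 1536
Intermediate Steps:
a = -6 (a = -17 + 11 = -6)
(-16*16)*a = -16*16*(-6) = -256*(-6) = 1536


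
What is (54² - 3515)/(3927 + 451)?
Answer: -599/4378 ≈ -0.13682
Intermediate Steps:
(54² - 3515)/(3927 + 451) = (2916 - 3515)/4378 = -599*1/4378 = -599/4378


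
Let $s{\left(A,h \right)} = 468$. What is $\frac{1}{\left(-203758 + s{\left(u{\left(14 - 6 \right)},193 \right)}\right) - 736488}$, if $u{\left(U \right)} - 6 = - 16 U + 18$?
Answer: $- \frac{1}{939778} \approx -1.0641 \cdot 10^{-6}$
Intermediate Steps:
$u{\left(U \right)} = 24 - 16 U$ ($u{\left(U \right)} = 6 - \left(-18 + 16 U\right) = 24 - 16 U$)
$\frac{1}{\left(-203758 + s{\left(u{\left(14 - 6 \right)},193 \right)}\right) - 736488} = \frac{1}{\left(-203758 + 468\right) - 736488} = \frac{1}{-203290 - 736488} = \frac{1}{-939778} = - \frac{1}{939778}$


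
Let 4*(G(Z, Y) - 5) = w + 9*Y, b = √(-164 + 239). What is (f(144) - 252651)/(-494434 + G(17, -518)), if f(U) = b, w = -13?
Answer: 1484/2911 - 20*√3/1982391 ≈ 0.50977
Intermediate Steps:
b = 5*√3 (b = √75 = 5*√3 ≈ 8.6602)
f(U) = 5*√3
G(Z, Y) = 7/4 + 9*Y/4 (G(Z, Y) = 5 + (-13 + 9*Y)/4 = 5 + (-13/4 + 9*Y/4) = 7/4 + 9*Y/4)
(f(144) - 252651)/(-494434 + G(17, -518)) = (5*√3 - 252651)/(-494434 + (7/4 + (9/4)*(-518))) = (-252651 + 5*√3)/(-494434 + (7/4 - 2331/2)) = (-252651 + 5*√3)/(-494434 - 4655/4) = (-252651 + 5*√3)/(-1982391/4) = (-252651 + 5*√3)*(-4/1982391) = 1484/2911 - 20*√3/1982391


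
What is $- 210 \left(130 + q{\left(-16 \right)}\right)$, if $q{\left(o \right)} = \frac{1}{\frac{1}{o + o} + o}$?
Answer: $- \frac{4666060}{171} \approx -27287.0$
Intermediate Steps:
$q{\left(o \right)} = \frac{1}{o + \frac{1}{2 o}}$ ($q{\left(o \right)} = \frac{1}{\frac{1}{2 o} + o} = \frac{1}{o + \frac{1}{2 o}}$)
$- 210 \left(130 + q{\left(-16 \right)}\right) = - 210 \left(130 + 2 \left(-16\right) \frac{1}{1 + 2 \left(-16\right)^{2}}\right) = - 210 \left(130 + 2 \left(-16\right) \frac{1}{1 + 2 \cdot 256}\right) = - 210 \left(130 + 2 \left(-16\right) \frac{1}{1 + 512}\right) = - 210 \left(130 + 2 \left(-16\right) \frac{1}{513}\right) = - 210 \left(130 - \frac{32}{513}\right) = \left(-210\right) \frac{66658}{513} = - \frac{4666060}{171}$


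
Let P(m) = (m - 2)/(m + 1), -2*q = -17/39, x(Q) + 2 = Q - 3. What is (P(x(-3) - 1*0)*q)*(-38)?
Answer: -3230/273 ≈ -11.831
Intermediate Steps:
x(Q) = -5 + Q (x(Q) = -2 + (Q - 3) = -2 + (-3 + Q) = -5 + Q)
q = 17/78 (q = -(-17)/(2*39) = -½*(-17/39) = 17/78 ≈ 0.21795)
P(m) = (-2 + m)/(1 + m)
(P(x(-3) - 1*0)*q)*(-38) = (((-2 + ((-5 - 3) - 1*0))/(1 + ((-5 - 3) - 1*0)))*(17/78))*(-38) = (((-2 + (-8 + 0))/(1 + (-8 + 0)))*(17/78))*(-38) = (((-2 - 8)/(1 - 8))*(17/78))*(-38) = ((-10/(-7))*(17/78))*(-38) = (-⅐*(-10)*(17/78))*(-38) = ((10/7)*(17/78))*(-38) = (85/273)*(-38) = -3230/273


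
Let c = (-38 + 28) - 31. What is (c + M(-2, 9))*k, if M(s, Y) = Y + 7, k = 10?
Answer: -250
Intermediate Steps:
M(s, Y) = 7 + Y
c = -41 (c = -10 - 31 = -41)
(c + M(-2, 9))*k = (-41 + (7 + 9))*10 = (-41 + 16)*10 = -25*10 = -250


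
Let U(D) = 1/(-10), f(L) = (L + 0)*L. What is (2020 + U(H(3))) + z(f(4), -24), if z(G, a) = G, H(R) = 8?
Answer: 20359/10 ≈ 2035.9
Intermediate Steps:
f(L) = L² (f(L) = L*L = L²)
U(D) = -⅒
(2020 + U(H(3))) + z(f(4), -24) = (2020 - ⅒) + 4² = 20199/10 + 16 = 20359/10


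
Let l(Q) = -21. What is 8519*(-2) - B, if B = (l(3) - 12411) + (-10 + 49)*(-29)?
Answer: -3475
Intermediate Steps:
B = -13563 (B = (-21 - 12411) + (-10 + 49)*(-29) = -12432 + 39*(-29) = -12432 - 1131 = -13563)
8519*(-2) - B = 8519*(-2) - 1*(-13563) = -17038 + 13563 = -3475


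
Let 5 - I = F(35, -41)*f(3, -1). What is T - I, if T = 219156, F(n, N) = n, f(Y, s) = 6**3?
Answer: 226711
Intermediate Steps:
f(Y, s) = 216
I = -7555 (I = 5 - 35*216 = 5 - 1*7560 = 5 - 7560 = -7555)
T - I = 219156 - 1*(-7555) = 219156 + 7555 = 226711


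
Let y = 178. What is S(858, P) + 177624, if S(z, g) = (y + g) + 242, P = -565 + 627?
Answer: 178106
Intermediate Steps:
P = 62
S(z, g) = 420 + g (S(z, g) = (178 + g) + 242 = 420 + g)
S(858, P) + 177624 = (420 + 62) + 177624 = 482 + 177624 = 178106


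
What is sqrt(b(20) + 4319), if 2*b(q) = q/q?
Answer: sqrt(17278)/2 ≈ 65.723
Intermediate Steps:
b(q) = 1/2 (b(q) = (q/q)/2 = (1/2)*1 = 1/2)
sqrt(b(20) + 4319) = sqrt(1/2 + 4319) = sqrt(8639/2) = sqrt(17278)/2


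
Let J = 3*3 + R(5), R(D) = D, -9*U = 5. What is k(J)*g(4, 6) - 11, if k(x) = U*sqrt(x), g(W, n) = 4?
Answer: -11 - 20*sqrt(14)/9 ≈ -19.315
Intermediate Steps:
U = -5/9 (U = -1/9*5 = -5/9 ≈ -0.55556)
J = 14 (J = 3*3 + 5 = 9 + 5 = 14)
k(x) = -5*sqrt(x)/9
k(J)*g(4, 6) - 11 = -5*sqrt(14)/9*4 - 11 = -20*sqrt(14)/9 - 11 = -11 - 20*sqrt(14)/9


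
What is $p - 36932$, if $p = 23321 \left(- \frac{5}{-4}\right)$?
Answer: $- \frac{31123}{4} \approx -7780.8$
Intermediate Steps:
$p = \frac{116605}{4}$ ($p = 23321 \left(\left(-5\right) \left(- \frac{1}{4}\right)\right) = 23321 \cdot \frac{5}{4} = \frac{116605}{4} \approx 29151.0$)
$p - 36932 = \frac{116605}{4} - 36932 = - \frac{31123}{4}$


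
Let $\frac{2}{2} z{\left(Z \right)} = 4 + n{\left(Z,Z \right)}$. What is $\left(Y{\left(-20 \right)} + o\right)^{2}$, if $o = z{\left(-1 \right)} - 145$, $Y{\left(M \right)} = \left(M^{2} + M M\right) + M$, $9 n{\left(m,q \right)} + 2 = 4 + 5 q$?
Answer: $\frac{3671056}{9} \approx 4.079 \cdot 10^{5}$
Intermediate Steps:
$n{\left(m,q \right)} = \frac{2}{9} + \frac{5 q}{9}$ ($n{\left(m,q \right)} = - \frac{2}{9} + \frac{4 + 5 q}{9} = - \frac{2}{9} + \left(\frac{4}{9} + \frac{5 q}{9}\right) = \frac{2}{9} + \frac{5 q}{9}$)
$Y{\left(M \right)} = M + 2 M^{2}$ ($Y{\left(M \right)} = \left(M^{2} + M^{2}\right) + M = 2 M^{2} + M = M + 2 M^{2}$)
$z{\left(Z \right)} = \frac{38}{9} + \frac{5 Z}{9}$ ($z{\left(Z \right)} = 4 + \left(\frac{2}{9} + \frac{5 Z}{9}\right) = \frac{38}{9} + \frac{5 Z}{9}$)
$o = - \frac{424}{3}$ ($o = \left(\frac{38}{9} + \frac{5}{9} \left(-1\right)\right) - 145 = \left(\frac{38}{9} - \frac{5}{9}\right) - 145 = \frac{11}{3} - 145 = - \frac{424}{3} \approx -141.33$)
$\left(Y{\left(-20 \right)} + o\right)^{2} = \left(- 20 \left(1 + 2 \left(-20\right)\right) - \frac{424}{3}\right)^{2} = \left(- 20 \left(1 - 40\right) - \frac{424}{3}\right)^{2} = \left(\left(-20\right) \left(-39\right) - \frac{424}{3}\right)^{2} = \left(780 - \frac{424}{3}\right)^{2} = \left(\frac{1916}{3}\right)^{2} = \frac{3671056}{9}$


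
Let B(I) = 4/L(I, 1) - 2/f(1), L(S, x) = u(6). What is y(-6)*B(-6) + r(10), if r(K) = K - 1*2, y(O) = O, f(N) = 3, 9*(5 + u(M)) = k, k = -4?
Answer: 804/49 ≈ 16.408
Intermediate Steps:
u(M) = -49/9 (u(M) = -5 + (⅑)*(-4) = -5 - 4/9 = -49/9)
L(S, x) = -49/9
B(I) = -206/147 (B(I) = 4/(-49/9) - 2/3 = 4*(-9/49) - 2*⅓ = -36/49 - ⅔ = -206/147)
r(K) = -2 + K (r(K) = K - 2 = -2 + K)
y(-6)*B(-6) + r(10) = -6*(-206/147) + (-2 + 10) = 412/49 + 8 = 804/49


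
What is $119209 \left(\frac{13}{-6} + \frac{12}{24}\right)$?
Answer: $- \frac{596045}{3} \approx -1.9868 \cdot 10^{5}$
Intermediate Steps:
$119209 \left(\frac{13}{-6} + \frac{12}{24}\right) = 119209 \left(13 \left(- \frac{1}{6}\right) + 12 \cdot \frac{1}{24}\right) = 119209 \left(- \frac{13}{6} + \frac{1}{2}\right) = 119209 \left(- \frac{5}{3}\right) = - \frac{596045}{3}$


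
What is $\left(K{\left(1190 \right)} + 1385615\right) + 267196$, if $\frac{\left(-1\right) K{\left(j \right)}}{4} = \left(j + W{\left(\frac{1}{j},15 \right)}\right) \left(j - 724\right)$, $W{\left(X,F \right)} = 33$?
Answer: $-626861$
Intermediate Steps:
$K{\left(j \right)} = - 4 \left(-724 + j\right) \left(33 + j\right)$ ($K{\left(j \right)} = - 4 \left(j + 33\right) \left(j - 724\right) = - 4 \left(33 + j\right) \left(-724 + j\right) = - 4 \left(-724 + j\right) \left(33 + j\right)$)
$\left(K{\left(1190 \right)} + 1385615\right) + 267196 = \left(\left(95568 - 4 \cdot 1190^{2} + 2764 \cdot 1190\right) + 1385615\right) + 267196 = \left(\left(95568 - 5664400 + 3289160\right) + 1385615\right) + 267196 = \left(-2279672 + 1385615\right) + 267196 = -894057 + 267196 = -626861$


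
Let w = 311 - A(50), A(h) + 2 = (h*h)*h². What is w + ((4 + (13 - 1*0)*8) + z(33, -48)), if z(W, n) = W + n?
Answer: -6249594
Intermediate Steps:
A(h) = -2 + h⁴ (A(h) = -2 + (h*h)*h² = -2 + h²*h² = -2 + h⁴)
w = -6249687 (w = 311 - (-2 + 50⁴) = 311 - (-2 + 6250000) = 311 - 1*6249998 = 311 - 6249998 = -6249687)
w + ((4 + (13 - 1*0)*8) + z(33, -48)) = -6249687 + ((4 + (13 - 1*0)*8) + (33 - 48)) = -6249687 + ((4 + (13 + 0)*8) - 15) = -6249687 + ((4 + 13*8) - 15) = -6249687 + ((4 + 104) - 15) = -6249687 + (108 - 15) = -6249687 + 93 = -6249594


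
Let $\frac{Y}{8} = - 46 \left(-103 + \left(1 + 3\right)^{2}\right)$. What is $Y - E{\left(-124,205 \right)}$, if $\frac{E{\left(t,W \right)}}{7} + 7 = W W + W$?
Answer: $-263545$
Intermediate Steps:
$Y = 32016$ ($Y = 8 \left(- 46 \left(-103 + \left(1 + 3\right)^{2}\right)\right) = 8 \left(- 46 \left(-103 + 4^{2}\right)\right) = 8 \left(- 46 \left(-103 + 16\right)\right) = 8 \left(\left(-46\right) \left(-87\right)\right) = 8 \cdot 4002 = 32016$)
$E{\left(t,W \right)} = -49 + 7 W + 7 W^{2}$ ($E{\left(t,W \right)} = -49 + 7 \left(W W + W\right) = -49 + 7 \left(W^{2} + W\right) = -49 + 7 \left(W + W^{2}\right) = -49 + \left(7 W + 7 W^{2}\right) = -49 + 7 W + 7 W^{2}$)
$Y - E{\left(-124,205 \right)} = 32016 - \left(-49 + 7 \cdot 205 + 7 \cdot 205^{2}\right) = 32016 - \left(-49 + 1435 + 7 \cdot 42025\right) = 32016 - \left(-49 + 1435 + 294175\right) = 32016 - 295561 = -263545$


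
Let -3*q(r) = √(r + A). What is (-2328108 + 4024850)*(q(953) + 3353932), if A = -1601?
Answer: 5690757289544 - 10180452*I*√2 ≈ 5.6908e+12 - 1.4397e+7*I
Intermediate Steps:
q(r) = -√(-1601 + r)/3 (q(r) = -√(r - 1601)/3 = -√(-1601 + r)/3)
(-2328108 + 4024850)*(q(953) + 3353932) = (-2328108 + 4024850)*(-√(-1601 + 953)/3 + 3353932) = 1696742*(-6*I*√2 + 3353932) = 1696742*(3353932 - 6*I*√2) = 5690757289544 - 10180452*I*√2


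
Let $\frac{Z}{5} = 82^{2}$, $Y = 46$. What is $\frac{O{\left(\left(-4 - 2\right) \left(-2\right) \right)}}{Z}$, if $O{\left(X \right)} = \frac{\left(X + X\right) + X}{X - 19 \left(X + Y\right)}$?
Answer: $- \frac{9}{9161450} \approx -9.8238 \cdot 10^{-7}$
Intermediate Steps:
$O{\left(X \right)} = \frac{3 X}{-874 - 18 X}$ ($O{\left(X \right)} = \frac{\left(X + X\right) + X}{X - 19 \left(X + 46\right)} = \frac{2 X + X}{X - 19 \left(46 + X\right)} = \frac{3 X}{X - \left(874 + 19 X\right)} = \frac{3 X}{-874 - 18 X}$)
$Z = 33620$ ($Z = 5 \cdot 82^{2} = 5 \cdot 6724 = 33620$)
$\frac{O{\left(\left(-4 - 2\right) \left(-2\right) \right)}}{Z} = \frac{\left(-3\right) \left(-4 - 2\right) \left(-2\right) \frac{1}{874 + 18 \left(-4 - 2\right) \left(-2\right)}}{33620} = - \frac{3 \left(\left(-6\right) \left(-2\right)\right)}{874 + 18 \left(\left(-6\right) \left(-2\right)\right)} \frac{1}{33620} = \left(-3\right) 12 \frac{1}{874 + 18 \cdot 12} \cdot \frac{1}{33620} = \left(-3\right) 12 \frac{1}{874 + 216} \cdot \frac{1}{33620} = \left(-3\right) 12 \cdot \frac{1}{1090} \cdot \frac{1}{33620} = \left(- \frac{18}{545}\right) \frac{1}{33620} = - \frac{9}{9161450}$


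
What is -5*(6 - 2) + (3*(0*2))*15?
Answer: -20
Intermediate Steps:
-5*(6 - 2) + (3*(0*2))*15 = -5*4 + (3*0)*15 = -20 + 0*15 = -20 + 0 = -20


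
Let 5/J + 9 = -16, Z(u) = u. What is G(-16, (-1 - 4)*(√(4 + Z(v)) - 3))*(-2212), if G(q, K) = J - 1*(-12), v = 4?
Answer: -130508/5 ≈ -26102.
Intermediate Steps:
J = -⅕ (J = 5/(-9 - 16) = 5/(-25) = 5*(-1/25) = -⅕ ≈ -0.20000)
G(q, K) = 59/5 (G(q, K) = -⅕ - 1*(-12) = -⅕ + 12 = 59/5)
G(-16, (-1 - 4)*(√(4 + Z(v)) - 3))*(-2212) = (59/5)*(-2212) = -130508/5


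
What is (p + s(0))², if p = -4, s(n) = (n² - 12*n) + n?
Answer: 16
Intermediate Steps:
s(n) = n² - 11*n
(p + s(0))² = (-4 + 0*(-11 + 0))² = (-4 + 0*(-11))² = (-4 + 0)² = (-4)² = 16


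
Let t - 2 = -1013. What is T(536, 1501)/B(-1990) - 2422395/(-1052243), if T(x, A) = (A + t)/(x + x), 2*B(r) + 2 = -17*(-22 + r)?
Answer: 453148159495/196836784552 ≈ 2.3022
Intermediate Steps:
B(r) = 186 - 17*r/2 (B(r) = -1 + (-17*(-22 + r))/2 = -1 + (374 - 17*r)/2 = -1 + (187 - 17*r/2) = 186 - 17*r/2)
t = -1011 (t = 2 - 1013 = -1011)
T(x, A) = (-1011 + A)/(2*x) (T(x, A) = (A - 1011)/(x + x) = (-1011 + A)/((2*x)) = (-1011 + A)*(1/(2*x)) = (-1011 + A)/(2*x))
T(536, 1501)/B(-1990) - 2422395/(-1052243) = ((½)*(-1011 + 1501)/536)/(186 - 17/2*(-1990)) - 2422395/(-1052243) = ((½)*(1/536)*490)/(186 + 16915) - 2422395*(-1/1052243) = (245/536)/17101 + 2422395/1052243 = (245/536)*(1/17101) + 2422395/1052243 = 5/187064 + 2422395/1052243 = 453148159495/196836784552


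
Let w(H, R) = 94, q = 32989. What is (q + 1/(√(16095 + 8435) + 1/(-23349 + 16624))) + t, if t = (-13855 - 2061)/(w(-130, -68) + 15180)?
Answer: 39926598142570146220/1210338578142659 + 45225625*√24530/1109384581249 ≈ 32988.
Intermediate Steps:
t = -7958/7637 (t = (-13855 - 2061)/(94 + 15180) = -15916/15274 = -15916*1/15274 = -7958/7637 ≈ -1.0420)
(q + 1/(√(16095 + 8435) + 1/(-23349 + 16624))) + t = (32989 + 1/(√(16095 + 8435) + 1/(-23349 + 16624))) - 7958/7637 = (32989 + 1/(√24530 + 1/(-6725))) - 7958/7637 = (32989 + 1/(√24530 - 1/6725)) - 7958/7637 = (32989 + 1/(-1/6725 + √24530)) - 7958/7637 = 251929035/7637 + 1/(-1/6725 + √24530)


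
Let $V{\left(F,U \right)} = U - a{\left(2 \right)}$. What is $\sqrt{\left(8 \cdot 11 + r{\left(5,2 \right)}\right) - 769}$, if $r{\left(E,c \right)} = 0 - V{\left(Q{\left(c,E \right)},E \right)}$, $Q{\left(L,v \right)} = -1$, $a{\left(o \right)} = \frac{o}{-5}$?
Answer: $\frac{2 i \sqrt{4290}}{5} \approx 26.199 i$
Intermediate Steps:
$a{\left(o \right)} = - \frac{o}{5}$ ($a{\left(o \right)} = o \left(- \frac{1}{5}\right) = - \frac{o}{5}$)
$V{\left(F,U \right)} = \frac{2}{5} + U$ ($V{\left(F,U \right)} = U - \left(- \frac{1}{5}\right) 2 = U - - \frac{2}{5} = U + \frac{2}{5} = \frac{2}{5} + U$)
$r{\left(E,c \right)} = - \frac{2}{5} - E$ ($r{\left(E,c \right)} = 0 - \left(\frac{2}{5} + E\right) = - \frac{2}{5} - E$)
$\sqrt{\left(8 \cdot 11 + r{\left(5,2 \right)}\right) - 769} = \sqrt{\left(8 \cdot 11 - \frac{27}{5}\right) - 769} = \sqrt{\left(88 - \frac{27}{5}\right) - 769} = \sqrt{\frac{413}{5} - 769} = \sqrt{- \frac{3432}{5}} = \frac{2 i \sqrt{4290}}{5}$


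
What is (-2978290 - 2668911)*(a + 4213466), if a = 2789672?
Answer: -39548127916738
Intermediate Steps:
(-2978290 - 2668911)*(a + 4213466) = (-2978290 - 2668911)*(2789672 + 4213466) = -5647201*7003138 = -39548127916738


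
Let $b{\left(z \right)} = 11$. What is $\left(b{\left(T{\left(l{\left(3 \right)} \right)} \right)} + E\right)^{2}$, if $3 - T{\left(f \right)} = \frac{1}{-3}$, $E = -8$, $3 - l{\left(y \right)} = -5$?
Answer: $9$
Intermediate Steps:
$l{\left(y \right)} = 8$ ($l{\left(y \right)} = 3 - -5 = 3 + 5 = 8$)
$T{\left(f \right)} = \frac{10}{3}$ ($T{\left(f \right)} = 3 - \frac{1}{-3} = 3 - - \frac{1}{3} = 3 + \frac{1}{3} = \frac{10}{3}$)
$\left(b{\left(T{\left(l{\left(3 \right)} \right)} \right)} + E\right)^{2} = \left(11 - 8\right)^{2} = 3^{2} = 9$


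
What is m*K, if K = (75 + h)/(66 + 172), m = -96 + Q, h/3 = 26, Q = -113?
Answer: -1881/14 ≈ -134.36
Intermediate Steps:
h = 78 (h = 3*26 = 78)
m = -209 (m = -96 - 113 = -209)
K = 9/14 (K = (75 + 78)/(66 + 172) = 153/238 = 153*(1/238) = 9/14 ≈ 0.64286)
m*K = -209*9/14 = -1881/14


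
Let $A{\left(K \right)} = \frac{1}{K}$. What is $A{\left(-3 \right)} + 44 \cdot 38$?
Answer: $\frac{5015}{3} \approx 1671.7$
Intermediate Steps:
$A{\left(-3 \right)} + 44 \cdot 38 = \frac{1}{-3} + 44 \cdot 38 = - \frac{1}{3} + 1672 = \frac{5015}{3}$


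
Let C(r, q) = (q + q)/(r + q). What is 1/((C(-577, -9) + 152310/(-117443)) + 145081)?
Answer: 34410799/4992309559876 ≈ 6.8928e-6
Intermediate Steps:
C(r, q) = 2*q/(q + r) (C(r, q) = (2*q)/(q + r) = 2*q/(q + r))
1/((C(-577, -9) + 152310/(-117443)) + 145081) = 1/((2*(-9)/(-9 - 577) + 152310/(-117443)) + 145081) = 1/((2*(-9)/(-586) + 152310*(-1/117443)) + 145081) = 1/((2*(-9)*(-1/586) - 152310/117443) + 145081) = 1/((9/293 - 152310/117443) + 145081) = 1/(-43569843/34410799 + 145081) = 1/(4992309559876/34410799) = 34410799/4992309559876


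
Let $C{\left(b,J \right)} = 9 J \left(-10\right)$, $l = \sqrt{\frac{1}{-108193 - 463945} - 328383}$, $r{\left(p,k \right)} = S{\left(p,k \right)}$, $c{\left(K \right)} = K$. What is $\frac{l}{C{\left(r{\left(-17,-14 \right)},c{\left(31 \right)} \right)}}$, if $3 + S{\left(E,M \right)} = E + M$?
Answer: $- \frac{i \sqrt{107493512207273990}}{1596265020} \approx - 0.20539 i$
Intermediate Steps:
$S{\left(E,M \right)} = -3 + E + M$ ($S{\left(E,M \right)} = -3 + \left(E + M\right) = -3 + E + M$)
$r{\left(p,k \right)} = -3 + k + p$ ($r{\left(p,k \right)} = -3 + p + k = -3 + k + p$)
$l = \frac{i \sqrt{107493512207273990}}{572138}$ ($l = \sqrt{\frac{1}{-572138} - 328383} = \sqrt{- \frac{1}{572138} - 328383} = \sqrt{- \frac{187880392855}{572138}} = \frac{i \sqrt{107493512207273990}}{572138} \approx 573.05 i$)
$C{\left(b,J \right)} = - 90 J$
$\frac{l}{C{\left(r{\left(-17,-14 \right)},c{\left(31 \right)} \right)}} = \frac{\frac{1}{572138} i \sqrt{107493512207273990}}{\left(-90\right) 31} = \frac{\frac{1}{572138} i \sqrt{107493512207273990}}{-2790} = \frac{i \sqrt{107493512207273990}}{572138} \left(- \frac{1}{2790}\right) = - \frac{i \sqrt{107493512207273990}}{1596265020}$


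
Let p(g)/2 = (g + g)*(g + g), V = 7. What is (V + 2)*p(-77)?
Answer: 426888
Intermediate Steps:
p(g) = 8*g² (p(g) = 2*((g + g)*(g + g)) = 2*((2*g)*(2*g)) = 2*(4*g²) = 8*g²)
(V + 2)*p(-77) = (7 + 2)*(8*(-77)²) = 9*(8*5929) = 9*47432 = 426888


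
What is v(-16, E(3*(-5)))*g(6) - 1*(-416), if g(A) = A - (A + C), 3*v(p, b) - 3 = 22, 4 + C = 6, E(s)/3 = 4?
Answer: 1198/3 ≈ 399.33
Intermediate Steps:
E(s) = 12 (E(s) = 3*4 = 12)
C = 2 (C = -4 + 6 = 2)
v(p, b) = 25/3 (v(p, b) = 1 + (⅓)*22 = 1 + 22/3 = 25/3)
g(A) = -2 (g(A) = A - (A + 2) = A - (2 + A) = A + (-2 - A) = -2)
v(-16, E(3*(-5)))*g(6) - 1*(-416) = (25/3)*(-2) - 1*(-416) = -50/3 + 416 = 1198/3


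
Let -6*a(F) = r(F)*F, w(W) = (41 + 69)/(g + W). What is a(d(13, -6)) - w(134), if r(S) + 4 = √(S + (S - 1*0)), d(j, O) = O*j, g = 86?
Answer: -105/2 + 26*I*√39 ≈ -52.5 + 162.37*I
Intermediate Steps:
w(W) = 110/(86 + W) (w(W) = (41 + 69)/(86 + W) = 110/(86 + W))
r(S) = -4 + √2*√S (r(S) = -4 + √(S + (S - 1*0)) = -4 + √(S + (S + 0)) = -4 + √(S + S) = -4 + √(2*S) = -4 + √2*√S)
a(F) = -F*(-4 + √2*√F)/6 (a(F) = -(-4 + √2*√F)*F/6 = -F*(-4 + √2*√F)/6)
a(d(13, -6)) - w(134) = (2*(-6*13)/3 - √2*(-6*13)^(3/2)/6) - 110/(86 + 134) = ((⅔)*(-78) - √2*(-78)^(3/2)/6) - 110/220 = (-52 - √2*(-78*I*√78)/6) - 110/220 = (-52 + 26*I*√39) - 1*½ = (-52 + 26*I*√39) - ½ = -105/2 + 26*I*√39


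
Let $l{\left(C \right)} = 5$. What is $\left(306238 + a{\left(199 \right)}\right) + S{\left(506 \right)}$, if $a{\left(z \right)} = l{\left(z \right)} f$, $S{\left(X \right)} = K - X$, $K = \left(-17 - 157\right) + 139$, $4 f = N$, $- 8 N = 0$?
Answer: $305697$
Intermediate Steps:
$N = 0$ ($N = \left(- \frac{1}{8}\right) 0 = 0$)
$f = 0$ ($f = \frac{1}{4} \cdot 0 = 0$)
$K = -35$ ($K = -174 + 139 = -35$)
$S{\left(X \right)} = -35 - X$
$a{\left(z \right)} = 0$ ($a{\left(z \right)} = 5 \cdot 0 = 0$)
$\left(306238 + a{\left(199 \right)}\right) + S{\left(506 \right)} = \left(306238 + 0\right) - 541 = 306238 - 541 = 305697$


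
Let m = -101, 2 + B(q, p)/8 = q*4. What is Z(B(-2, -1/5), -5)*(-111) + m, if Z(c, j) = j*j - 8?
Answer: -1988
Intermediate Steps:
B(q, p) = -16 + 32*q (B(q, p) = -16 + 8*(q*4) = -16 + 8*(4*q) = -16 + 32*q)
Z(c, j) = -8 + j² (Z(c, j) = j² - 8 = -8 + j²)
Z(B(-2, -1/5), -5)*(-111) + m = (-8 + (-5)²)*(-111) - 101 = (-8 + 25)*(-111) - 101 = 17*(-111) - 101 = -1887 - 101 = -1988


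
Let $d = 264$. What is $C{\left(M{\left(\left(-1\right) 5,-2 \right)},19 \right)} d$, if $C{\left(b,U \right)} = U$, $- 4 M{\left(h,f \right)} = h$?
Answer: $5016$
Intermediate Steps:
$M{\left(h,f \right)} = - \frac{h}{4}$
$C{\left(M{\left(\left(-1\right) 5,-2 \right)},19 \right)} d = 19 \cdot 264 = 5016$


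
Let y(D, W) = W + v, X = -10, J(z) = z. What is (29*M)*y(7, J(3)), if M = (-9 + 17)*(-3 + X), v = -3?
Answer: 0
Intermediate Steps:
y(D, W) = -3 + W (y(D, W) = W - 3 = -3 + W)
M = -104 (M = (-9 + 17)*(-3 - 10) = 8*(-13) = -104)
(29*M)*y(7, J(3)) = (29*(-104))*(-3 + 3) = -3016*0 = 0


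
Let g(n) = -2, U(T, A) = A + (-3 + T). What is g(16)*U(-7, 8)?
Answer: 4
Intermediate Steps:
U(T, A) = -3 + A + T
g(16)*U(-7, 8) = -2*(-3 + 8 - 7) = -2*(-2) = 4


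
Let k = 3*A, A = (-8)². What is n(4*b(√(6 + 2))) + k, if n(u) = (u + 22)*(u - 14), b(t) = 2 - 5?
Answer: -68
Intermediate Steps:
A = 64
b(t) = -3
n(u) = (-14 + u)*(22 + u) (n(u) = (22 + u)*(-14 + u) = (-14 + u)*(22 + u))
k = 192 (k = 3*64 = 192)
n(4*b(√(6 + 2))) + k = (-308 + (4*(-3))² + 8*(4*(-3))) + 192 = (-308 + (-12)² + 8*(-12)) + 192 = (-308 + 144 - 96) + 192 = -260 + 192 = -68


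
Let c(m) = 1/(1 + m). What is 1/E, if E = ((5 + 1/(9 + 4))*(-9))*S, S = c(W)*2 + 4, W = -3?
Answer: -13/1782 ≈ -0.0072952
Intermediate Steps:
S = 3 (S = 2/(1 - 3) + 4 = 2/(-2) + 4 = -1/2*2 + 4 = -1 + 4 = 3)
E = -1782/13 (E = ((5 + 1/(9 + 4))*(-9))*3 = ((5 + 1/13)*(-9))*3 = ((66/13)*(-9))*3 = -594/13*3 = -1782/13 ≈ -137.08)
1/E = 1/(-1782/13) = -13/1782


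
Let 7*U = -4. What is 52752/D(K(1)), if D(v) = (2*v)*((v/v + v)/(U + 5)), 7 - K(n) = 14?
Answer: 19468/7 ≈ 2781.1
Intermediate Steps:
U = -4/7 (U = (⅐)*(-4) = -4/7 ≈ -0.57143)
K(n) = -7 (K(n) = 7 - 1*14 = 7 - 14 = -7)
D(v) = 2*v*(7/31 + 7*v/31) (D(v) = (2*v)*((v/v + v)/(-4/7 + 5)) = (2*v)*((1 + v)/(31/7)) = (2*v)*((1 + v)*(7/31)) = (2*v)*(7/31 + 7*v/31) = 2*v*(7/31 + 7*v/31))
52752/D(K(1)) = 52752/(((14/31)*(-7)*(1 - 7))) = 52752/(((14/31)*(-7)*(-6))) = 52752/(588/31) = 52752*(31/588) = 19468/7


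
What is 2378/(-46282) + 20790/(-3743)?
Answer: -485551817/86616763 ≈ -5.6058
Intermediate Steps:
2378/(-46282) + 20790/(-3743) = 2378*(-1/46282) + 20790*(-1/3743) = -1189/23141 - 20790/3743 = -485551817/86616763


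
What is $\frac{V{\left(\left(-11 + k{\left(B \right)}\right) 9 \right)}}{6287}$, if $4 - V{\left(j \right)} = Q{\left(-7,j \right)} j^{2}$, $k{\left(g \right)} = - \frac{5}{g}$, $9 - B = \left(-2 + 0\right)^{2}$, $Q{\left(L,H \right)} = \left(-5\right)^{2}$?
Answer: $- \frac{291596}{6287} \approx -46.381$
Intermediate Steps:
$Q{\left(L,H \right)} = 25$
$B = 5$ ($B = 9 - \left(-2 + 0\right)^{2} = 9 - \left(-2\right)^{2} = 9 - 4 = 5$)
$V{\left(j \right)} = 4 - 25 j^{2}$
$\frac{V{\left(\left(-11 + k{\left(B \right)}\right) 9 \right)}}{6287} = \frac{4 - 25 \left(\left(-11 - \frac{5}{5}\right) 9\right)^{2}}{6287} = \left(4 - 25 \left(\left(-11 - 1\right) 9\right)^{2}\right) \frac{1}{6287} = \left(4 - 25 \left(\left(-12\right) 9\right)^{2}\right) \frac{1}{6287} = \left(4 - 25 \left(-108\right)^{2}\right) \frac{1}{6287} = \left(4 - 291600\right) \frac{1}{6287} = \left(-291596\right) \frac{1}{6287} = - \frac{291596}{6287}$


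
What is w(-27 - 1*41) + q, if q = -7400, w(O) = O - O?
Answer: -7400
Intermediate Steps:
w(O) = 0
w(-27 - 1*41) + q = 0 - 7400 = -7400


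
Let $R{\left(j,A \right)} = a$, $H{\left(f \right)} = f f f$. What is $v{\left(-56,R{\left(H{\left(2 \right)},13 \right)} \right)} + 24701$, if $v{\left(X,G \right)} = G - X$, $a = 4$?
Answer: $24761$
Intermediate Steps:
$H{\left(f \right)} = f^{3}$ ($H{\left(f \right)} = f^{2} f = f^{3}$)
$R{\left(j,A \right)} = 4$
$v{\left(-56,R{\left(H{\left(2 \right)},13 \right)} \right)} + 24701 = \left(4 - -56\right) + 24701 = \left(4 + 56\right) + 24701 = 60 + 24701 = 24761$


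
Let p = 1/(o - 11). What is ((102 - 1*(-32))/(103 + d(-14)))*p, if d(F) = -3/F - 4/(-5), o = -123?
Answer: -70/7281 ≈ -0.0096141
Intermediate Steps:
d(F) = ⅘ - 3/F (d(F) = -3/F - 4*(-⅕) = -3/F + ⅘ = ⅘ - 3/F)
p = -1/134 (p = 1/(-123 - 11) = 1/(-134) = -1/134 ≈ -0.0074627)
((102 - 1*(-32))/(103 + d(-14)))*p = ((102 - 1*(-32))/(103 + (⅘ - 3/(-14))))*(-1/134) = ((102 + 32)/(103 + (⅘ - 3*(-1/14))))*(-1/134) = (134/(103 + (⅘ + 3/14)))*(-1/134) = (134/(103 + 71/70))*(-1/134) = (134/(7281/70))*(-1/134) = ((70/7281)*134)*(-1/134) = (9380/7281)*(-1/134) = -70/7281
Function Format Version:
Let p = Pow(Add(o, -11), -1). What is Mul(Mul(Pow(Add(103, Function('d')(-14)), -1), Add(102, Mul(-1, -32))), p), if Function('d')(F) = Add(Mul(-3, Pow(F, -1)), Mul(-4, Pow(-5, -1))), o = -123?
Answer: Rational(-70, 7281) ≈ -0.0096141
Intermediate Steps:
Function('d')(F) = Add(Rational(4, 5), Mul(-3, Pow(F, -1))) (Function('d')(F) = Add(Mul(-3, Pow(F, -1)), Mul(-4, Rational(-1, 5))) = Add(Mul(-3, Pow(F, -1)), Rational(4, 5)) = Add(Rational(4, 5), Mul(-3, Pow(F, -1))))
p = Rational(-1, 134) (p = Pow(Add(-123, -11), -1) = Pow(-134, -1) = Rational(-1, 134) ≈ -0.0074627)
Mul(Mul(Pow(Add(103, Function('d')(-14)), -1), Add(102, Mul(-1, -32))), p) = Mul(Mul(Pow(Add(103, Add(Rational(4, 5), Mul(-3, Pow(-14, -1)))), -1), Add(102, Mul(-1, -32))), Rational(-1, 134)) = Mul(Mul(Pow(Add(103, Add(Rational(4, 5), Mul(-3, Rational(-1, 14)))), -1), Add(102, 32)), Rational(-1, 134)) = Mul(Mul(Pow(Add(103, Add(Rational(4, 5), Rational(3, 14))), -1), 134), Rational(-1, 134)) = Mul(Mul(Pow(Add(103, Rational(71, 70)), -1), 134), Rational(-1, 134)) = Mul(Mul(Pow(Rational(7281, 70), -1), 134), Rational(-1, 134)) = Mul(Mul(Rational(70, 7281), 134), Rational(-1, 134)) = Mul(Rational(9380, 7281), Rational(-1, 134)) = Rational(-70, 7281)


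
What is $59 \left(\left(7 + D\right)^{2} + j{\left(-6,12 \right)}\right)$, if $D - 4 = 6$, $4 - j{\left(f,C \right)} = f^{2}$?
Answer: $15163$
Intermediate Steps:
$j{\left(f,C \right)} = 4 - f^{2}$
$D = 10$ ($D = 4 + 6 = 10$)
$59 \left(\left(7 + D\right)^{2} + j{\left(-6,12 \right)}\right) = 59 \left(\left(7 + 10\right)^{2} + \left(4 - \left(-6\right)^{2}\right)\right) = 59 \left(17^{2} + \left(4 - 36\right)\right) = 59 \left(289 + \left(4 - 36\right)\right) = 59 \left(289 - 32\right) = 59 \cdot 257 = 15163$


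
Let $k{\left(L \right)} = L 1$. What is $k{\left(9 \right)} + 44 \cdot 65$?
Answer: $2869$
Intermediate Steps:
$k{\left(L \right)} = L$
$k{\left(9 \right)} + 44 \cdot 65 = 9 + 44 \cdot 65 = 9 + 2860 = 2869$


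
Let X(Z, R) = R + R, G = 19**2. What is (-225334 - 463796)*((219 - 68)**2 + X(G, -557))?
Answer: -14945162310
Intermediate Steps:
G = 361
X(Z, R) = 2*R
(-225334 - 463796)*((219 - 68)**2 + X(G, -557)) = (-225334 - 463796)*((219 - 68)**2 + 2*(-557)) = -689130*(151**2 - 1114) = -689130*(22801 - 1114) = -689130*21687 = -14945162310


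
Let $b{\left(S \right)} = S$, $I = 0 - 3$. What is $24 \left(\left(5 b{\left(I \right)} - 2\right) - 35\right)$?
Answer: $-1248$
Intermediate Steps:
$I = -3$
$24 \left(\left(5 b{\left(I \right)} - 2\right) - 35\right) = 24 \left(\left(5 \left(-3\right) - 2\right) - 35\right) = 24 \left(\left(-15 - 2\right) - 35\right) = 24 \left(-17 - 35\right) = 24 \left(-52\right) = -1248$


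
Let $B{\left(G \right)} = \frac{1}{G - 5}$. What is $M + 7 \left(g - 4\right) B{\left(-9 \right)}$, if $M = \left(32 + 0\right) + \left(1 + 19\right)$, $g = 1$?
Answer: $\frac{107}{2} \approx 53.5$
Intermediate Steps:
$B{\left(G \right)} = \frac{1}{-5 + G}$
$M = 52$ ($M = 32 + 20 = 52$)
$M + 7 \left(g - 4\right) B{\left(-9 \right)} = 52 + \frac{7 \left(1 - 4\right)}{-5 - 9} = 52 + \frac{7 \left(-3\right)}{-14} = 52 - - \frac{3}{2} = 52 + \frac{3}{2} = \frac{107}{2}$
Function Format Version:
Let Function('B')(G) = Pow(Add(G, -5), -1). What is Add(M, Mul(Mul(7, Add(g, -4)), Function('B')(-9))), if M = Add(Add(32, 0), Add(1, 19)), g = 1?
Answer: Rational(107, 2) ≈ 53.500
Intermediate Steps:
Function('B')(G) = Pow(Add(-5, G), -1)
M = 52 (M = Add(32, 20) = 52)
Add(M, Mul(Mul(7, Add(g, -4)), Function('B')(-9))) = Add(52, Mul(Mul(7, Add(1, -4)), Pow(Add(-5, -9), -1))) = Add(52, Mul(Mul(7, -3), Pow(-14, -1))) = Add(52, Mul(-21, Rational(-1, 14))) = Add(52, Rational(3, 2)) = Rational(107, 2)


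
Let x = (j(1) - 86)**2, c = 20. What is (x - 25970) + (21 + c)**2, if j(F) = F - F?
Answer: -16893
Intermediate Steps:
j(F) = 0
x = 7396 (x = (0 - 86)**2 = (-86)**2 = 7396)
(x - 25970) + (21 + c)**2 = (7396 - 25970) + (21 + 20)**2 = -18574 + 41**2 = -18574 + 1681 = -16893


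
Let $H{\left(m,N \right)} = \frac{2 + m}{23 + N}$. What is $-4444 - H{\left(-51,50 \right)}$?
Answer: $- \frac{324363}{73} \approx -4443.3$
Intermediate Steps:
$H{\left(m,N \right)} = \frac{2 + m}{23 + N}$
$-4444 - H{\left(-51,50 \right)} = -4444 - \frac{2 - 51}{23 + 50} = -4444 - \frac{1}{73} \left(-49\right) = -4444 - - \frac{49}{73} = -4444 + \frac{49}{73} = - \frac{324363}{73}$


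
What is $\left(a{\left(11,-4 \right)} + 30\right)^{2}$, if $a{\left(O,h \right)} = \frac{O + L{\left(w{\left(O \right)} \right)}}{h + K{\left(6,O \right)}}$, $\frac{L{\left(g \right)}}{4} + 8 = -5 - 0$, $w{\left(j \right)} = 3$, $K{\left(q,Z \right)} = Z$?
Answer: $\frac{28561}{49} \approx 582.88$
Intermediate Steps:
$L{\left(g \right)} = -52$ ($L{\left(g \right)} = -32 + 4 \left(-5 - 0\right) = -32 + 4 \left(-5 + 0\right) = -32 + 4 \left(-5\right) = -32 - 20 = -52$)
$a{\left(O,h \right)} = \frac{-52 + O}{O + h}$ ($a{\left(O,h \right)} = \frac{O - 52}{h + O} = \frac{-52 + O}{O + h}$)
$\left(a{\left(11,-4 \right)} + 30\right)^{2} = \left(\frac{-52 + 11}{11 - 4} + 30\right)^{2} = \left(\frac{1}{7} \left(-41\right) + 30\right)^{2} = \left(- \frac{41}{7} + 30\right)^{2} = \left(\frac{169}{7}\right)^{2} = \frac{28561}{49}$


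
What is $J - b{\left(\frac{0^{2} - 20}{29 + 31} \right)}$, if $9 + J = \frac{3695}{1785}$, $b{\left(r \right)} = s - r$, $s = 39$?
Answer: $- \frac{16516}{357} \approx -46.263$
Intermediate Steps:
$b{\left(r \right)} = 39 - r$
$J = - \frac{2474}{357}$ ($J = -9 + \frac{3695}{1785} = -9 + 3695 \cdot \frac{1}{1785} = -9 + \frac{739}{357} = - \frac{2474}{357} \approx -6.93$)
$J - b{\left(\frac{0^{2} - 20}{29 + 31} \right)} = - \frac{2474}{357} - \left(39 - \frac{0^{2} - 20}{29 + 31}\right) = - \frac{2474}{357} - \left(39 - \frac{0 - 20}{60}\right) = - \frac{2474}{357} - \left(39 - \left(-20\right) \frac{1}{60}\right) = - \frac{2474}{357} - \left(39 - - \frac{1}{3}\right) = - \frac{2474}{357} - \left(39 + \frac{1}{3}\right) = - \frac{2474}{357} - \frac{118}{3} = - \frac{16516}{357}$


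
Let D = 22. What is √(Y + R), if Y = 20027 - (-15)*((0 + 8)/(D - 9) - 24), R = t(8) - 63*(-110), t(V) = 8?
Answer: √4497805/13 ≈ 163.14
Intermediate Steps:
R = 6938 (R = 8 - 63*(-110) = 8 + 6930 = 6938)
Y = 255791/13 (Y = 20027 - (-15)*((0 + 8)/(22 - 9) - 24) = 20027 - (-15)*(8/13 - 24) = 20027 - (-15)*(-304)/13 = 20027 - 1*4560/13 = 20027 - 4560/13 = 255791/13 ≈ 19676.)
√(Y + R) = √(255791/13 + 6938) = √(345985/13) = √4497805/13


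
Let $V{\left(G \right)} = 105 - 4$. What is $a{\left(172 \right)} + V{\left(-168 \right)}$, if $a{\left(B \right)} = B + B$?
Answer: $445$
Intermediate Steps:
$a{\left(B \right)} = 2 B$
$V{\left(G \right)} = 101$
$a{\left(172 \right)} + V{\left(-168 \right)} = 2 \cdot 172 + 101 = 344 + 101 = 445$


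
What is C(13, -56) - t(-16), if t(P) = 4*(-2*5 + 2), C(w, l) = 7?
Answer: 39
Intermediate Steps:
t(P) = -32 (t(P) = 4*(-10 + 2) = 4*(-8) = -32)
C(13, -56) - t(-16) = 7 - 1*(-32) = 7 + 32 = 39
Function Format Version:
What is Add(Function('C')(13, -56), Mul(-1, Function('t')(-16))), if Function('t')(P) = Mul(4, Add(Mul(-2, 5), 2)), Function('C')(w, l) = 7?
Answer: 39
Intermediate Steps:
Function('t')(P) = -32 (Function('t')(P) = Mul(4, Add(-10, 2)) = Mul(4, -8) = -32)
Add(Function('C')(13, -56), Mul(-1, Function('t')(-16))) = Add(7, Mul(-1, -32)) = Add(7, 32) = 39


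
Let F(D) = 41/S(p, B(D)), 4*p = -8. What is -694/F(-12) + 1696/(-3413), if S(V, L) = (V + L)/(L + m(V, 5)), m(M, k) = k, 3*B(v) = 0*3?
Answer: 4389564/699665 ≈ 6.2738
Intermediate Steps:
B(v) = 0 (B(v) = (0*3)/3 = (⅓)*0 = 0)
p = -2 (p = (¼)*(-8) = -2)
S(V, L) = (L + V)/(5 + L) (S(V, L) = (V + L)/(L + 5) = (L + V)/(5 + L))
F(D) = -205/2 (F(D) = 41/(((0 - 2)/(5 + 0))) = 41/((-2/5)) = 41/(((⅕)*(-2))) = 41/(-⅖) = 41*(-5/2) = -205/2)
-694/F(-12) + 1696/(-3413) = -694/(-205/2) + 1696/(-3413) = -694*(-2/205) + 1696*(-1/3413) = 1388/205 - 1696/3413 = 4389564/699665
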